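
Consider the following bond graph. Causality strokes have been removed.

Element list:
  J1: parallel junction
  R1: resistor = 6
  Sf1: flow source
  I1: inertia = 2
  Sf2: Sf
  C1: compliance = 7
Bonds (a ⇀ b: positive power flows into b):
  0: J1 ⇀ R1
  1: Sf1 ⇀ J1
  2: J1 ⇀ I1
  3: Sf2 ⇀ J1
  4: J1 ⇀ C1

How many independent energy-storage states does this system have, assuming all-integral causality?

2  (C1, I1 all integral)

β1 stroke at Sf1  (Sf1 (Sf) sets flow on bond)
β3 stroke at Sf2  (source Sf2 imposes f)
β2 stroke at I1  (prefer integral on I1)
β4 stroke at J1  (C1 integral (e out))
β0 stroke at R1  (0-jn J1 has e-setter on 4)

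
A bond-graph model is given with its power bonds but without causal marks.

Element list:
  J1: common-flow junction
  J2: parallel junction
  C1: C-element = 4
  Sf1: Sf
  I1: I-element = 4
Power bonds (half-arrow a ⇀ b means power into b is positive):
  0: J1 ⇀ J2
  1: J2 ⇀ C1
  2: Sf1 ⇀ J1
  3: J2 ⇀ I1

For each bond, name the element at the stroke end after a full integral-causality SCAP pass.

β2 stroke→Sf1  (Sf1 (Sf) sets flow on bond)
β0 stroke→J1  (1-jn J1 has f-setter on 2)
β1 stroke→J2  (C1 outputs effort q/C1)
β3 stroke→I1  (common-e at J2 fixed by 1)

b0 stroke→J1
b1 stroke→J2
b2 stroke→Sf1
b3 stroke→I1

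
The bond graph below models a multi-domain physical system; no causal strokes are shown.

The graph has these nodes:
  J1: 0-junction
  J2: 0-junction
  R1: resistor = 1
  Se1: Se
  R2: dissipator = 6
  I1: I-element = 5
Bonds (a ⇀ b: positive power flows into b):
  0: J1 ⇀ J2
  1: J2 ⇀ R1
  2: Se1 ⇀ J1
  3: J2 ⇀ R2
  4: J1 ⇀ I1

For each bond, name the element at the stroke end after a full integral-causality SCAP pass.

#2 |J1  (Se1 (Se) sets effort on bond)
#0 |J2  (J1 effort already set via bond 2)
#4 |I1  (common-e at J1 fixed by 2)
#1 |R1  (0-jn J2 has e-setter on 0)
#3 |R2  (J2 effort already set via bond 0)

b0 →J2
b1 →R1
b2 →J1
b3 →R2
b4 →I1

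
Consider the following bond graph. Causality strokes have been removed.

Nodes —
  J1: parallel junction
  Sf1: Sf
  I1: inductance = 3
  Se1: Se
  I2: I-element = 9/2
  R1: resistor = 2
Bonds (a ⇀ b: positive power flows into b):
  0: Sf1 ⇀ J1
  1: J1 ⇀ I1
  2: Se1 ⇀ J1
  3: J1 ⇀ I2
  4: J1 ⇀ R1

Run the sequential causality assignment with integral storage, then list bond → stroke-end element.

#0 stroke→Sf1  (Sf1 fixes flow; stroke at Sf1)
#2 stroke→J1  (Se1: effort source, stroke at far end)
#1 stroke→I1  (common-e at J1 fixed by 2)
#3 stroke→I2  (0-jn J1 has e-setter on 2)
#4 stroke→R1  (common-e at J1 fixed by 2)

β0 stroke at Sf1
β1 stroke at I1
β2 stroke at J1
β3 stroke at I2
β4 stroke at R1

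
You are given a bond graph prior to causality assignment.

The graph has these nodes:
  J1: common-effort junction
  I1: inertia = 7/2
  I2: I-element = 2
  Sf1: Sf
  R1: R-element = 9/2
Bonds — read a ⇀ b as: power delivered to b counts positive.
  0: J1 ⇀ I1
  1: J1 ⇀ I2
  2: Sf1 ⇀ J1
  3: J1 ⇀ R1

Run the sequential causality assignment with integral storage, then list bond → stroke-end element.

#0 stroke at I1
#1 stroke at I2
#2 stroke at Sf1
#3 stroke at J1

β2 stroke at Sf1  (Sf1 (Sf) sets flow on bond)
β0 stroke at I1  (I1: I, integral causality)
β1 stroke at I2  (I2: I, integral causality)
β3 stroke at J1  (J1: last free bond brings effort in)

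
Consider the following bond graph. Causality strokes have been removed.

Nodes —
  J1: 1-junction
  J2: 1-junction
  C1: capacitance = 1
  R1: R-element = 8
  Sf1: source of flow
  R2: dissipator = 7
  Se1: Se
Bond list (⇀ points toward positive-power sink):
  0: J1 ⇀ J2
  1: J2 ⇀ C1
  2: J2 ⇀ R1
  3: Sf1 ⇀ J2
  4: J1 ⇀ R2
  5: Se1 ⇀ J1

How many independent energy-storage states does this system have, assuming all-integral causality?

1  (C1 all integral)

β3 |Sf1  (Sf1: flow source, stroke at near end)
β5 |J1  (Se1: effort source, stroke at far end)
β0 |J2  (J2: bond 3 brought flow, rest push out)
β1 |J2  (J2 flow already set via bond 3)
β2 |J2  (J2: bond 3 brought flow, rest push out)
β4 |J1  (J1 flow already set via bond 0)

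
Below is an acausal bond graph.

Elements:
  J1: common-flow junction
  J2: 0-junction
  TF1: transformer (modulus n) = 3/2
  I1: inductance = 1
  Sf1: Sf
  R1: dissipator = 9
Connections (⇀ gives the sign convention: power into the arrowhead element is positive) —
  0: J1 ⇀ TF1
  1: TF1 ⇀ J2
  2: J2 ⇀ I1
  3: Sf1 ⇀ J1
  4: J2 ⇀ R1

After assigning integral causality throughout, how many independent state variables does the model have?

1  (I1 all integral)

bond 3 |Sf1  (Sf1 fixes flow; stroke at Sf1)
bond 0 |J1  (J1 flow already set via bond 3)
bond 1 |TF1  (through TF1, causality passes straight; one stroke at TF1)
bond 2 |I1  (I1: I, integral causality)
bond 4 |J2  (closing 0-jn rule on J2)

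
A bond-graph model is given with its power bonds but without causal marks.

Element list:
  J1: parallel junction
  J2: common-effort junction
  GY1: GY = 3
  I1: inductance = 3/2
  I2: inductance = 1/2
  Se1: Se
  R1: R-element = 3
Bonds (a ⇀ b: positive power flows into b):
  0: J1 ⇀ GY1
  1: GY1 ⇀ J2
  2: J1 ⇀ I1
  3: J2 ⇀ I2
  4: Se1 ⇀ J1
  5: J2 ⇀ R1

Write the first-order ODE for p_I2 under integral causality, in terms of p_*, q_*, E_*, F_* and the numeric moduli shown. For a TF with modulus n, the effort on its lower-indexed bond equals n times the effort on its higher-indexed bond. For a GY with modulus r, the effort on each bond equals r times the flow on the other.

dp_I2/dt = E_Se1 - 6*p_I2

β4 |J1  (Se1 fixes effort; stroke away)
β0 |GY1  (J1: bond 4 brought effort, rest push out)
β2 |I1  (J1: bond 4 brought effort, rest push out)
β1 |GY1  (GY1 both-in/both-out from 0)
β3 |I2  (I2 outputs flow p/I2)
β5 |J2  (only one effort-in slot at J2)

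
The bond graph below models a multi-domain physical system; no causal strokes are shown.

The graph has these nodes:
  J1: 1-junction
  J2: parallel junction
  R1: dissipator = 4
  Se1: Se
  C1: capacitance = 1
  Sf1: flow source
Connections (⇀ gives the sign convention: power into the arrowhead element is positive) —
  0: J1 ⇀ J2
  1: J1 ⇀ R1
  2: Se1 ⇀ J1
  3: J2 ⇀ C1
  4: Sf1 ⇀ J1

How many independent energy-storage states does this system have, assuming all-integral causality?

b2 |J1  (Se1 (Se) sets effort on bond)
b4 |Sf1  (Sf1 fixes flow; stroke at Sf1)
b0 |J1  (J1 flow already set via bond 4)
b1 |J1  (J1 flow already set via bond 4)
b3 |J2  (J2 needs exactly one e-in)

1  (C1 all integral)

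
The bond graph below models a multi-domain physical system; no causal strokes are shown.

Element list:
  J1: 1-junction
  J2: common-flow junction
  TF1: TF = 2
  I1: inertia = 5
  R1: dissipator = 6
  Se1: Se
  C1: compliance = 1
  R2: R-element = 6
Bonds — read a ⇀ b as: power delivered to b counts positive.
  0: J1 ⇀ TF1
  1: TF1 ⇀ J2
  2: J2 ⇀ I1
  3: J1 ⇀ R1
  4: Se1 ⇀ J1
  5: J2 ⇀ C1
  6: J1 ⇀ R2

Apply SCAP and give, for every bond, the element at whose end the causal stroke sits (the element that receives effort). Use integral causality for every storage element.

bond 4 stroke at J1  (source Se1 imposes e)
bond 2 stroke at I1  (prefer integral on I1)
bond 1 stroke at J2  (J2 flow already set via bond 2)
bond 5 stroke at J2  (J2: bond 2 brought flow, rest push out)
bond 0 stroke at TF1  (TF TF1: opposite of bond 1)
bond 3 stroke at J1  (common-f at J1 fixed by 0)
bond 6 stroke at J1  (J1: bond 0 brought flow, rest push out)

β0 stroke→TF1
β1 stroke→J2
β2 stroke→I1
β3 stroke→J1
β4 stroke→J1
β5 stroke→J2
β6 stroke→J1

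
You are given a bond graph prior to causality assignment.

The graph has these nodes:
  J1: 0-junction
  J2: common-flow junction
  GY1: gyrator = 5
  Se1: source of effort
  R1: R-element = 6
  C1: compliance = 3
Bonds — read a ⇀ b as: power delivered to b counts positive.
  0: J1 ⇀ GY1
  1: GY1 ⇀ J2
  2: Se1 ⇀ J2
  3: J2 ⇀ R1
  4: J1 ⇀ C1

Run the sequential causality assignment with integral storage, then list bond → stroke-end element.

β0 stroke at GY1
β1 stroke at GY1
β2 stroke at J2
β3 stroke at J2
β4 stroke at J1

b2 →J2  (Se1 fixes effort; stroke away)
b4 →J1  (C1 outputs effort q/C1)
b0 →GY1  (J1: bond 4 brought effort, rest push out)
b1 →GY1  (GY1: gyrator matches bond 0)
b3 →J2  (common-f at J2 fixed by 1)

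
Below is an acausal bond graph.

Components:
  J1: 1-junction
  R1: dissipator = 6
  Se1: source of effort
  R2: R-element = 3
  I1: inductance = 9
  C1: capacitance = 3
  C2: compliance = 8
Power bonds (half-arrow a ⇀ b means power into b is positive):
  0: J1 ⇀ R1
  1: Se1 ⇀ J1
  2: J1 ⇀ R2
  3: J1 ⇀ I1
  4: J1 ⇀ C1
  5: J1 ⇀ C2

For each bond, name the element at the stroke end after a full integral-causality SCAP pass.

β0 stroke→J1
β1 stroke→J1
β2 stroke→J1
β3 stroke→I1
β4 stroke→J1
β5 stroke→J1

β1 stroke→J1  (source Se1 imposes e)
β3 stroke→I1  (I1 outputs flow p/I1)
β0 stroke→J1  (J1: bond 3 brought flow, rest push out)
β2 stroke→J1  (common-f at J1 fixed by 3)
β4 stroke→J1  (1-jn J1 has f-setter on 3)
β5 stroke→J1  (1-jn J1 has f-setter on 3)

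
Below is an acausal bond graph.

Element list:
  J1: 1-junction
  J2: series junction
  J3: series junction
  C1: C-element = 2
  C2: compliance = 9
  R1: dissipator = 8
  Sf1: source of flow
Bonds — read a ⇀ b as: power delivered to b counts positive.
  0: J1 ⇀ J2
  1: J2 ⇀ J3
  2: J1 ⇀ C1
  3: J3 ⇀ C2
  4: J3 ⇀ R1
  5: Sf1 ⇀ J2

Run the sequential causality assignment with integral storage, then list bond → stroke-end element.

#5 stroke at Sf1  (source Sf1 imposes f)
#0 stroke at J2  (common-f at J2 fixed by 5)
#1 stroke at J2  (J2: bond 5 brought flow, rest push out)
#3 stroke at J3  (J3: bond 1 brought flow, rest push out)
#4 stroke at J3  (1-jn J3 has f-setter on 1)
#2 stroke at J1  (J1 flow already set via bond 0)

bond 0 →J2
bond 1 →J2
bond 2 →J1
bond 3 →J3
bond 4 →J3
bond 5 →Sf1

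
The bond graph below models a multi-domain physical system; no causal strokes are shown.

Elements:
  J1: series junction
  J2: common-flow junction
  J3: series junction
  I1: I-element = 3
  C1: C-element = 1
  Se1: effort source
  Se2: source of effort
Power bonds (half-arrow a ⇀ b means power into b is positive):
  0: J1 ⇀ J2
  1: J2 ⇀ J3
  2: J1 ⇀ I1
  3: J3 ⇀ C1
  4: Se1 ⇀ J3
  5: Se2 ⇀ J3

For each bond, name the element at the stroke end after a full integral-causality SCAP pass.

b4 stroke at J3  (Se1: effort source, stroke at far end)
b5 stroke at J3  (Se2 fixes effort; stroke away)
b2 stroke at I1  (I1 outputs flow p/I1)
b0 stroke at J1  (J1 flow already set via bond 2)
b1 stroke at J2  (J2: bond 0 brought flow, rest push out)
b3 stroke at J3  (J3 flow already set via bond 1)

#0 |J1
#1 |J2
#2 |I1
#3 |J3
#4 |J3
#5 |J3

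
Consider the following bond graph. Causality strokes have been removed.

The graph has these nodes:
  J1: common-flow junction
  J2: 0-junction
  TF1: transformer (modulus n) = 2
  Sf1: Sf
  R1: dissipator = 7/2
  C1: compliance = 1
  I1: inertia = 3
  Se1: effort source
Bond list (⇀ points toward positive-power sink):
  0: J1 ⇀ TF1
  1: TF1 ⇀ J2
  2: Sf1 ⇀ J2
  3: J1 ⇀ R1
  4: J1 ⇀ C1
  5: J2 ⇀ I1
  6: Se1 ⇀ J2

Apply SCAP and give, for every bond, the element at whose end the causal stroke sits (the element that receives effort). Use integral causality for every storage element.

#2 stroke→Sf1  (Sf1 fixes flow; stroke at Sf1)
#6 stroke→J2  (Se1 (Se) sets effort on bond)
#1 stroke→TF1  (0-jn J2 has e-setter on 6)
#5 stroke→I1  (0-jn J2 has e-setter on 6)
#0 stroke→J1  (TF TF1: opposite of bond 1)
#4 stroke→J1  (C1: C, integral causality)
#3 stroke→R1  (only one flow-in slot at J1)

bond 0 →J1
bond 1 →TF1
bond 2 →Sf1
bond 3 →R1
bond 4 →J1
bond 5 →I1
bond 6 →J2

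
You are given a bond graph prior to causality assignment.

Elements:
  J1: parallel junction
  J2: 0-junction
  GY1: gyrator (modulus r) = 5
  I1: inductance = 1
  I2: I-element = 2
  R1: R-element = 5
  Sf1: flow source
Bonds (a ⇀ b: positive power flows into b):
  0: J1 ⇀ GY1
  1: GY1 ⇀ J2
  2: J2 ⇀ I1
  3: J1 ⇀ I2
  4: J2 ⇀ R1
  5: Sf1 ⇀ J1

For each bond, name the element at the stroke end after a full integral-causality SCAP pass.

bond 5 stroke→Sf1  (Sf1 fixes flow; stroke at Sf1)
bond 2 stroke→I1  (I1 outputs flow p/I1)
bond 3 stroke→I2  (I2 outputs flow p/I2)
bond 0 stroke→J1  (J1 needs exactly one e-in)
bond 1 stroke→J2  (through GY1, causality inverts; strokes same side of GY1)
bond 4 stroke→R1  (J2: bond 1 brought effort, rest push out)

b0 stroke at J1
b1 stroke at J2
b2 stroke at I1
b3 stroke at I2
b4 stroke at R1
b5 stroke at Sf1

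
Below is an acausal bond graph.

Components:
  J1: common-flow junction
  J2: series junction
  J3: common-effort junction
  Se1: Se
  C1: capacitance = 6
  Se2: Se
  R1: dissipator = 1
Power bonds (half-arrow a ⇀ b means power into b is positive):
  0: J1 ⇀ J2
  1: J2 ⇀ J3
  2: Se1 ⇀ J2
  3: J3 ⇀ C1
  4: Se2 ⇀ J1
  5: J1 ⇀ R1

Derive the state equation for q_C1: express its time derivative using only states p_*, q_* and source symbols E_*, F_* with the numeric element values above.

#2 |J2  (Se1 (Se) sets effort on bond)
#4 |J1  (source Se2 imposes e)
#3 |J3  (C1 outputs effort q/C1)
#1 |J2  (J3 effort already set via bond 3)
#0 |J1  (J2 needs exactly one f-in)
#5 |R1  (J1: last free bond brings flow in)

dq_C1/dt = E_Se1 + E_Se2 - q_C1/6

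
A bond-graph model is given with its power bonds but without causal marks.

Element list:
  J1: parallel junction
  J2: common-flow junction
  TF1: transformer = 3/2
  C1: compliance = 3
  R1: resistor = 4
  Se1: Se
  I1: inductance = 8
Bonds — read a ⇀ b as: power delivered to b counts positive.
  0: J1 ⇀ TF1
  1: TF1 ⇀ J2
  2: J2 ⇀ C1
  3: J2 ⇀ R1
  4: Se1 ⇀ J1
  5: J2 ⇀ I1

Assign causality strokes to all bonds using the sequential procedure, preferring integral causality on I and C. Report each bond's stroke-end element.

β0 →TF1
β1 →J2
β2 →J2
β3 →J2
β4 →J1
β5 →I1

β4 stroke→J1  (Se1: effort source, stroke at far end)
β0 stroke→TF1  (J1 effort already set via bond 4)
β1 stroke→J2  (TF1: transformer flips bond 0)
β2 stroke→J2  (C1 outputs effort q/C1)
β5 stroke→I1  (prefer integral on I1)
β3 stroke→J2  (1-jn J2 has f-setter on 5)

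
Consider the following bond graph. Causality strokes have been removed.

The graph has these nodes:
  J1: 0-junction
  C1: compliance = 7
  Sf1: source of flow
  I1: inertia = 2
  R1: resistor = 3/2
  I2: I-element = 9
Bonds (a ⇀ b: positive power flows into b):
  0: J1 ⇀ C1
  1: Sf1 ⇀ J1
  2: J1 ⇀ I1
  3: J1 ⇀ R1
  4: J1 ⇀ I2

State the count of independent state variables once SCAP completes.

3  (C1, I1, I2 all integral)

β1 →Sf1  (Sf1 (Sf) sets flow on bond)
β0 →J1  (C1 outputs effort q/C1)
β2 →I1  (0-jn J1 has e-setter on 0)
β3 →R1  (0-jn J1 has e-setter on 0)
β4 →I2  (J1 effort already set via bond 0)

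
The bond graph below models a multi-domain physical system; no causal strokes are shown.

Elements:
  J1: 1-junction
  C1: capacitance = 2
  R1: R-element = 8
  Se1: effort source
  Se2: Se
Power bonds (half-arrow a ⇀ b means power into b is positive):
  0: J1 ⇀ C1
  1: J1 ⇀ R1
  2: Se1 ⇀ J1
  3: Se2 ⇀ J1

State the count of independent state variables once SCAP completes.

#2 |J1  (Se1 (Se) sets effort on bond)
#3 |J1  (Se2 fixes effort; stroke away)
#0 |J1  (prefer integral on C1)
#1 |R1  (J1 needs exactly one f-in)

1  (C1 all integral)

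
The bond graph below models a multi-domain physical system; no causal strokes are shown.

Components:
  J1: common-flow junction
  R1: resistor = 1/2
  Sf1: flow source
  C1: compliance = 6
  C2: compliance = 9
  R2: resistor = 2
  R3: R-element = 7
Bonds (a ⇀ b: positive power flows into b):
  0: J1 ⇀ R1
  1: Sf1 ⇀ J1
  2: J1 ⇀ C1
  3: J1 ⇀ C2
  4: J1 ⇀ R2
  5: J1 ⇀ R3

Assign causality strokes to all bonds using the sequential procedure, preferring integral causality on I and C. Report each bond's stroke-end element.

#1 |Sf1  (Sf1 (Sf) sets flow on bond)
#0 |J1  (common-f at J1 fixed by 1)
#2 |J1  (1-jn J1 has f-setter on 1)
#3 |J1  (J1 flow already set via bond 1)
#4 |J1  (common-f at J1 fixed by 1)
#5 |J1  (J1: bond 1 brought flow, rest push out)

bond 0 stroke→J1
bond 1 stroke→Sf1
bond 2 stroke→J1
bond 3 stroke→J1
bond 4 stroke→J1
bond 5 stroke→J1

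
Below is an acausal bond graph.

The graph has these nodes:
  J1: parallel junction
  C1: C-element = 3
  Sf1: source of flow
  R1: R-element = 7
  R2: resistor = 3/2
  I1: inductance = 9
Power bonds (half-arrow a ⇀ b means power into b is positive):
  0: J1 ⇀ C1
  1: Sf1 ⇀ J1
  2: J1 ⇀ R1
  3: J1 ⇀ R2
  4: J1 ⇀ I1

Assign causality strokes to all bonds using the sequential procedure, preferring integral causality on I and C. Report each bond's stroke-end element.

β1 stroke at Sf1  (Sf1 (Sf) sets flow on bond)
β0 stroke at J1  (C1 integral (e out))
β2 stroke at R1  (J1 effort already set via bond 0)
β3 stroke at R2  (common-e at J1 fixed by 0)
β4 stroke at I1  (common-e at J1 fixed by 0)

#0 →J1
#1 →Sf1
#2 →R1
#3 →R2
#4 →I1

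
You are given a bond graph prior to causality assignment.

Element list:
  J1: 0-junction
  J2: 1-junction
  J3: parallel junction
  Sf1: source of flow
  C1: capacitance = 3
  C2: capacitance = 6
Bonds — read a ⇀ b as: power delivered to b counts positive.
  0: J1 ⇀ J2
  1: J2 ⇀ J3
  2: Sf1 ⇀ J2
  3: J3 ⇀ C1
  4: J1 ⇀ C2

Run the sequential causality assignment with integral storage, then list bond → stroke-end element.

b0 |J2
b1 |J2
b2 |Sf1
b3 |J3
b4 |J1

b2 →Sf1  (Sf1 fixes flow; stroke at Sf1)
b0 →J2  (J2: bond 2 brought flow, rest push out)
b1 →J2  (J2 flow already set via bond 2)
b3 →J3  (closing 0-jn rule on J3)
b4 →J1  (J1: last free bond brings effort in)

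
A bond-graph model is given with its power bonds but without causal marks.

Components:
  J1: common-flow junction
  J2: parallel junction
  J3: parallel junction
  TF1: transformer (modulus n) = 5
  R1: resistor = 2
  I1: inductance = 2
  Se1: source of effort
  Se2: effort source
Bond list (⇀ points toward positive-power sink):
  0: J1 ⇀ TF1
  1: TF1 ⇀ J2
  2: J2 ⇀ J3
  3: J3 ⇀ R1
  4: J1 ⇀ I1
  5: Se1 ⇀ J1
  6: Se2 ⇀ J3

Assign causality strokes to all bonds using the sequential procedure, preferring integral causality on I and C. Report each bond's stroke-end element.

b5 |J1  (Se1 (Se) sets effort on bond)
b6 |J3  (Se2 (Se) sets effort on bond)
b2 |J2  (common-e at J3 fixed by 6)
b3 |R1  (0-jn J3 has e-setter on 6)
b1 |TF1  (J2: bond 2 brought effort, rest push out)
b0 |J1  (TF1: transformer flips bond 1)
b4 |I1  (only one flow-in slot at J1)

bond 0 →J1
bond 1 →TF1
bond 2 →J2
bond 3 →R1
bond 4 →I1
bond 5 →J1
bond 6 →J3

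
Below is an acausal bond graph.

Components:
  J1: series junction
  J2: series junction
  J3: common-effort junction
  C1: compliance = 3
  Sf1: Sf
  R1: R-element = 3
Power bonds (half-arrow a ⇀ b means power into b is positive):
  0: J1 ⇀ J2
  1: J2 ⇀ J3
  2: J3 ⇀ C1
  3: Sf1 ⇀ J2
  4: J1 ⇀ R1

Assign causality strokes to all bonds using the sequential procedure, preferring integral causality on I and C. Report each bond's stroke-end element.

β3 |Sf1  (Sf1 fixes flow; stroke at Sf1)
β0 |J2  (J2 flow already set via bond 3)
β1 |J2  (J2: bond 3 brought flow, rest push out)
β2 |J3  (closing 0-jn rule on J3)
β4 |J1  (J1 flow already set via bond 0)

bond 0 |J2
bond 1 |J2
bond 2 |J3
bond 3 |Sf1
bond 4 |J1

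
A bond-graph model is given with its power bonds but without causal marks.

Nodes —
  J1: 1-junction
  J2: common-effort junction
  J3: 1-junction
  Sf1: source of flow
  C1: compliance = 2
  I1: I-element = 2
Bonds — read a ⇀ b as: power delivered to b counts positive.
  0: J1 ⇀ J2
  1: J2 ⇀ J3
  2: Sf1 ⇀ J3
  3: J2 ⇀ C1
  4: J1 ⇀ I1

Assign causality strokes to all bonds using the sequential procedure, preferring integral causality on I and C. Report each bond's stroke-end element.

bond 2 |Sf1  (source Sf1 imposes f)
bond 1 |J3  (common-f at J3 fixed by 2)
bond 3 |J2  (C1: C, integral causality)
bond 0 |J1  (0-jn J2 has e-setter on 3)
bond 4 |I1  (only one flow-in slot at J1)

β0 →J1
β1 →J3
β2 →Sf1
β3 →J2
β4 →I1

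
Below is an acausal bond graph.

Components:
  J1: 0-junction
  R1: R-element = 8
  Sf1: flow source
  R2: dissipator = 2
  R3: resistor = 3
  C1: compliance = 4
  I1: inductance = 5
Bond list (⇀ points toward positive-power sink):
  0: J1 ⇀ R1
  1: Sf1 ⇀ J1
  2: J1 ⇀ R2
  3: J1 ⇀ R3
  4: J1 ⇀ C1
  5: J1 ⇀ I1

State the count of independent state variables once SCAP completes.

bond 1 stroke→Sf1  (Sf1: flow source, stroke at near end)
bond 4 stroke→J1  (C1 integral (e out))
bond 0 stroke→R1  (0-jn J1 has e-setter on 4)
bond 2 stroke→R2  (J1: bond 4 brought effort, rest push out)
bond 3 stroke→R3  (0-jn J1 has e-setter on 4)
bond 5 stroke→I1  (J1: bond 4 brought effort, rest push out)

2  (C1, I1 all integral)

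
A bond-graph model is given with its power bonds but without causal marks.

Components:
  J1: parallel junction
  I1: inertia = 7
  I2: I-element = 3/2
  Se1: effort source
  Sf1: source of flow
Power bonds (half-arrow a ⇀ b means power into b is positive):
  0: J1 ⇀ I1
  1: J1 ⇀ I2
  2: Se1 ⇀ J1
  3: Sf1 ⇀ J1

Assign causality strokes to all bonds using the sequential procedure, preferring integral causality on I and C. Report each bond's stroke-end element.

β0 stroke at I1
β1 stroke at I2
β2 stroke at J1
β3 stroke at Sf1

bond 2 stroke at J1  (Se1: effort source, stroke at far end)
bond 3 stroke at Sf1  (Sf1 fixes flow; stroke at Sf1)
bond 0 stroke at I1  (common-e at J1 fixed by 2)
bond 1 stroke at I2  (J1: bond 2 brought effort, rest push out)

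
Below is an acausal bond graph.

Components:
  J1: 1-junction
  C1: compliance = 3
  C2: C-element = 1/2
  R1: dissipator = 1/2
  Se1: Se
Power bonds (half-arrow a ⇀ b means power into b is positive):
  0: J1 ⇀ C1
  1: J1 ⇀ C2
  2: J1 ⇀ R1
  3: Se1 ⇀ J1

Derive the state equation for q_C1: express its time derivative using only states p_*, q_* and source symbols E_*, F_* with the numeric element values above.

β3 |J1  (Se1 (Se) sets effort on bond)
β0 |J1  (C1: C, integral causality)
β1 |J1  (C2 integral (e out))
β2 |R1  (J1: last free bond brings flow in)

dq_C1/dt = 2*E_Se1 - 2*q_C1/3 - 4*q_C2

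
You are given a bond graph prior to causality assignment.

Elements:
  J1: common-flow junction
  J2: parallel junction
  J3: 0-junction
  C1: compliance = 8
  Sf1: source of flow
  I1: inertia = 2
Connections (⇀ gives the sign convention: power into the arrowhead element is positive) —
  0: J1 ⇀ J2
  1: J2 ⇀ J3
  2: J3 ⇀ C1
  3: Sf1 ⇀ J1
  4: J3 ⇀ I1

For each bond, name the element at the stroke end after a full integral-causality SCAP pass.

b3 →Sf1  (source Sf1 imposes f)
b0 →J1  (common-f at J1 fixed by 3)
b1 →J2  (J2 needs exactly one e-in)
b2 →J3  (prefer integral on C1)
b4 →I1  (J3: bond 2 brought effort, rest push out)

#0 stroke at J1
#1 stroke at J2
#2 stroke at J3
#3 stroke at Sf1
#4 stroke at I1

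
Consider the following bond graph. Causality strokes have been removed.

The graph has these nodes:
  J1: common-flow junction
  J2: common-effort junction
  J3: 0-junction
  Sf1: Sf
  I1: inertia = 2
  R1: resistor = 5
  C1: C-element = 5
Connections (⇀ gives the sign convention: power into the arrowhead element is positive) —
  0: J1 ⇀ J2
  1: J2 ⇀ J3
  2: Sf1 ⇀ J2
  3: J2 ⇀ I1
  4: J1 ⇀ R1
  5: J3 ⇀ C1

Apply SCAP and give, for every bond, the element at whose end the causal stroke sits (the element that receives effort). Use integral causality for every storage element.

#0 →J1
#1 →J2
#2 →Sf1
#3 →I1
#4 →R1
#5 →J3

β2 →Sf1  (source Sf1 imposes f)
β3 →I1  (I1 integral (f out))
β5 →J3  (C1 outputs effort q/C1)
β1 →J2  (J3 effort already set via bond 5)
β0 →J1  (J2 effort already set via bond 1)
β4 →R1  (only one flow-in slot at J1)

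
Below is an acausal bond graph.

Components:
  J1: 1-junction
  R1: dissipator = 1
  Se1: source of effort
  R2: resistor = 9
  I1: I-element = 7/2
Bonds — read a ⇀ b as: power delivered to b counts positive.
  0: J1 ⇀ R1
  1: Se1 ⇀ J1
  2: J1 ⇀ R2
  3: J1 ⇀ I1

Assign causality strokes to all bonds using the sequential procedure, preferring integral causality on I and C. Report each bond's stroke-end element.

bond 1 stroke→J1  (Se1 fixes effort; stroke away)
bond 3 stroke→I1  (I1 integral (f out))
bond 0 stroke→J1  (J1: bond 3 brought flow, rest push out)
bond 2 stroke→J1  (1-jn J1 has f-setter on 3)

b0 stroke→J1
b1 stroke→J1
b2 stroke→J1
b3 stroke→I1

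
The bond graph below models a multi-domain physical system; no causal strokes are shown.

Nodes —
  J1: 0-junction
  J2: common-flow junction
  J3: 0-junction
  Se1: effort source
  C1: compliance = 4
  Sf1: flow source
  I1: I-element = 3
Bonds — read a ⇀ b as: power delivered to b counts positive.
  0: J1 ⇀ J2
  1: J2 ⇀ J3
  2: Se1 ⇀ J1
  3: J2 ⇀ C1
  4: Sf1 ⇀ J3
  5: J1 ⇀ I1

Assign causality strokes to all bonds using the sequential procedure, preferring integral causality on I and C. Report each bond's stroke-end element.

bond 0 stroke at J2
bond 1 stroke at J3
bond 2 stroke at J1
bond 3 stroke at J2
bond 4 stroke at Sf1
bond 5 stroke at I1

b2 stroke→J1  (Se1: effort source, stroke at far end)
b4 stroke→Sf1  (Sf1: flow source, stroke at near end)
b0 stroke→J2  (J1 effort already set via bond 2)
b5 stroke→I1  (J1 effort already set via bond 2)
b1 stroke→J3  (closing 0-jn rule on J3)
b3 stroke→J2  (J2: bond 1 brought flow, rest push out)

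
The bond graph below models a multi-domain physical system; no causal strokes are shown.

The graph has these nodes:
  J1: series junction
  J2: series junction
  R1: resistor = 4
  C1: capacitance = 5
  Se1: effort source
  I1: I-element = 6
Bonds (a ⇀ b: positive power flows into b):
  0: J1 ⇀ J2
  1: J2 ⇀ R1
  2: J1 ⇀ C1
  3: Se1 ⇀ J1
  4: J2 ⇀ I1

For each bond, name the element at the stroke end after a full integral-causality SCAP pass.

bond 3 →J1  (source Se1 imposes e)
bond 2 →J1  (C1: C, integral causality)
bond 0 →J2  (J1 needs exactly one f-in)
bond 4 →I1  (I1 outputs flow p/I1)
bond 1 →J2  (J2 flow already set via bond 4)

β0 stroke at J2
β1 stroke at J2
β2 stroke at J1
β3 stroke at J1
β4 stroke at I1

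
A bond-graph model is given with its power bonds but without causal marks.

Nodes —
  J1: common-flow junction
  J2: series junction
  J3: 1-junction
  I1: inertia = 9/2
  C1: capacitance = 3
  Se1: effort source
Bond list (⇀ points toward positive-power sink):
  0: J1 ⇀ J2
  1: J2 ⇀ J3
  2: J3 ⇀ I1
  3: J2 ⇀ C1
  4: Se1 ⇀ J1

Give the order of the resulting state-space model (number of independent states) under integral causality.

2  (C1, I1 all integral)

bond 4 stroke→J1  (Se1: effort source, stroke at far end)
bond 0 stroke→J2  (only one flow-in slot at J1)
bond 2 stroke→I1  (I1 integral (f out))
bond 1 stroke→J3  (J3: bond 2 brought flow, rest push out)
bond 3 stroke→J2  (1-jn J2 has f-setter on 1)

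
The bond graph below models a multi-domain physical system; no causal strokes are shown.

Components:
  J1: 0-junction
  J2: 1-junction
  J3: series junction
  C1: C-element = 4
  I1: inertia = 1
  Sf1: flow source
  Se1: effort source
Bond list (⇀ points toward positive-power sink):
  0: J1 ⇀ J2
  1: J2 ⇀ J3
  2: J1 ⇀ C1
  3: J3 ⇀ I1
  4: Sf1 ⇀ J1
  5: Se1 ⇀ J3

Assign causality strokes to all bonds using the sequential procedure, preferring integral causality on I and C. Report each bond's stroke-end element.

#4 stroke at Sf1  (Sf1: flow source, stroke at near end)
#5 stroke at J3  (Se1 fixes effort; stroke away)
#2 stroke at J1  (prefer integral on C1)
#0 stroke at J2  (J1: bond 2 brought effort, rest push out)
#1 stroke at J3  (J2: last free bond brings flow in)
#3 stroke at I1  (only one flow-in slot at J3)

b0 stroke at J2
b1 stroke at J3
b2 stroke at J1
b3 stroke at I1
b4 stroke at Sf1
b5 stroke at J3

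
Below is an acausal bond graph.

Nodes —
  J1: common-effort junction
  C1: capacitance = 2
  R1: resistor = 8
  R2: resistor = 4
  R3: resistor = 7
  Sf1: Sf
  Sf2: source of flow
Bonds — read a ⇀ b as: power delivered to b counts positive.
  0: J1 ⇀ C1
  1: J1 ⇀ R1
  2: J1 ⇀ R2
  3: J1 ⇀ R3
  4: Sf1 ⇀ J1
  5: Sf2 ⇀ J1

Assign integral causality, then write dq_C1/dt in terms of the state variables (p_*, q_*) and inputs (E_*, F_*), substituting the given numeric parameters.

b4 stroke at Sf1  (source Sf1 imposes f)
b5 stroke at Sf2  (Sf2: flow source, stroke at near end)
b0 stroke at J1  (prefer integral on C1)
b1 stroke at R1  (J1 effort already set via bond 0)
b2 stroke at R2  (J1: bond 0 brought effort, rest push out)
b3 stroke at R3  (J1: bond 0 brought effort, rest push out)

dq_C1/dt = F_Sf1 + F_Sf2 - 29*q_C1/112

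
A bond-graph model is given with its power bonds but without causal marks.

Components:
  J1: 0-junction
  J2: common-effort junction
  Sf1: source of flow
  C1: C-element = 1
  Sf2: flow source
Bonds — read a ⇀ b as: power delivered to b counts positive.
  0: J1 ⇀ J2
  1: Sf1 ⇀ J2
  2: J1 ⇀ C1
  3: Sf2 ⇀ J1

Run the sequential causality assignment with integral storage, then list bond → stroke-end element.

bond 1 stroke at Sf1  (source Sf1 imposes f)
bond 3 stroke at Sf2  (Sf2 fixes flow; stroke at Sf2)
bond 0 stroke at J2  (closing 0-jn rule on J2)
bond 2 stroke at J1  (only one effort-in slot at J1)

b0 stroke at J2
b1 stroke at Sf1
b2 stroke at J1
b3 stroke at Sf2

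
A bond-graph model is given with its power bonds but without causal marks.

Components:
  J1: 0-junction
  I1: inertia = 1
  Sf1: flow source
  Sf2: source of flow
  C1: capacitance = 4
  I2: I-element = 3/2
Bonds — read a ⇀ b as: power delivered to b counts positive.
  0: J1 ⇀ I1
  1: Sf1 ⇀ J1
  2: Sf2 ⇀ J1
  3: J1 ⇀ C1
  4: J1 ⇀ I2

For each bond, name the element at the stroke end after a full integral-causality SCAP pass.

bond 1 stroke at Sf1  (Sf1: flow source, stroke at near end)
bond 2 stroke at Sf2  (Sf2 (Sf) sets flow on bond)
bond 0 stroke at I1  (I1: I, integral causality)
bond 3 stroke at J1  (prefer integral on C1)
bond 4 stroke at I2  (common-e at J1 fixed by 3)

b0 |I1
b1 |Sf1
b2 |Sf2
b3 |J1
b4 |I2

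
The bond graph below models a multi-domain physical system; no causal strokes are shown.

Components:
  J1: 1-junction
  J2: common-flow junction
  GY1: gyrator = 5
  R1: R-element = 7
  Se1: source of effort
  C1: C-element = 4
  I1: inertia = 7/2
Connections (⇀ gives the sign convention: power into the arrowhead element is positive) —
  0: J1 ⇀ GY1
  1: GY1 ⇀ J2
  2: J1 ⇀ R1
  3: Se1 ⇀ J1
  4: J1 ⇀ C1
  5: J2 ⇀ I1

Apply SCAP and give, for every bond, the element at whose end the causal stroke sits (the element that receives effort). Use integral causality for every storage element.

b3 stroke at J1  (Se1 (Se) sets effort on bond)
b4 stroke at J1  (C1: C, integral causality)
b5 stroke at I1  (prefer integral on I1)
b1 stroke at J2  (J2 flow already set via bond 5)
b0 stroke at J1  (GY1 both-in/both-out from 1)
b2 stroke at R1  (J1 needs exactly one f-in)

#0 →J1
#1 →J2
#2 →R1
#3 →J1
#4 →J1
#5 →I1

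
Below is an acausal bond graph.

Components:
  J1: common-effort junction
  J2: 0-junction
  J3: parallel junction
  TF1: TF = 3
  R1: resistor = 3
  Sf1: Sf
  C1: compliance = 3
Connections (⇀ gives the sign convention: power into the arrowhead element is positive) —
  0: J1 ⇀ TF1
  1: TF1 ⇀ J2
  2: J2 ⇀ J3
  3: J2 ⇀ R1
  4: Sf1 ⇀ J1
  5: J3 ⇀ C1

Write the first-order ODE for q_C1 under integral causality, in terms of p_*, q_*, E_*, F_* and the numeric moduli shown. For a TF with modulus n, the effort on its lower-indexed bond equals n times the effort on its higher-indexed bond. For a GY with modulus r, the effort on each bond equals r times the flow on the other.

bond 4 stroke→Sf1  (Sf1 fixes flow; stroke at Sf1)
bond 0 stroke→J1  (J1: last free bond brings effort in)
bond 1 stroke→TF1  (TF1 one-in-one-out from 0)
bond 5 stroke→J3  (C1: C, integral causality)
bond 2 stroke→J2  (common-e at J3 fixed by 5)
bond 3 stroke→R1  (J2: bond 2 brought effort, rest push out)

dq_C1/dt = 3*F_Sf1 - q_C1/9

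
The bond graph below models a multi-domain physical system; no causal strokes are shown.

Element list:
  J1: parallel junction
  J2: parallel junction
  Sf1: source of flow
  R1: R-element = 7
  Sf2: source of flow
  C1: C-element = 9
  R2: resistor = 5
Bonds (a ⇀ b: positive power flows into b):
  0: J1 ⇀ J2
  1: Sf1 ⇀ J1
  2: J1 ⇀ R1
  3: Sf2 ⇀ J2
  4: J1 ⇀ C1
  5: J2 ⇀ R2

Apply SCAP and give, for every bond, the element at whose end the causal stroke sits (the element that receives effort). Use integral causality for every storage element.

#1 |Sf1  (Sf1: flow source, stroke at near end)
#3 |Sf2  (Sf2 (Sf) sets flow on bond)
#4 |J1  (C1 outputs effort q/C1)
#0 |J2  (J1: bond 4 brought effort, rest push out)
#2 |R1  (0-jn J1 has e-setter on 4)
#5 |R2  (0-jn J2 has e-setter on 0)

b0 stroke at J2
b1 stroke at Sf1
b2 stroke at R1
b3 stroke at Sf2
b4 stroke at J1
b5 stroke at R2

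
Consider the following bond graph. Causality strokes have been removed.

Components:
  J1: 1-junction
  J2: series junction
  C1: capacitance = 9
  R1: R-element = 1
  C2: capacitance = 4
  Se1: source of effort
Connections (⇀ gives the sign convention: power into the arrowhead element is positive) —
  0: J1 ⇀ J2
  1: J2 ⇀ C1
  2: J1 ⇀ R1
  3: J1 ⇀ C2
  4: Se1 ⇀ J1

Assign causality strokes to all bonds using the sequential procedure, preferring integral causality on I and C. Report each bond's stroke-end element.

bond 0 stroke→J1
bond 1 stroke→J2
bond 2 stroke→R1
bond 3 stroke→J1
bond 4 stroke→J1

b4 stroke→J1  (source Se1 imposes e)
b1 stroke→J2  (C1 integral (e out))
b0 stroke→J1  (J2: last free bond brings flow in)
b3 stroke→J1  (C2: C, integral causality)
b2 stroke→R1  (J1 needs exactly one f-in)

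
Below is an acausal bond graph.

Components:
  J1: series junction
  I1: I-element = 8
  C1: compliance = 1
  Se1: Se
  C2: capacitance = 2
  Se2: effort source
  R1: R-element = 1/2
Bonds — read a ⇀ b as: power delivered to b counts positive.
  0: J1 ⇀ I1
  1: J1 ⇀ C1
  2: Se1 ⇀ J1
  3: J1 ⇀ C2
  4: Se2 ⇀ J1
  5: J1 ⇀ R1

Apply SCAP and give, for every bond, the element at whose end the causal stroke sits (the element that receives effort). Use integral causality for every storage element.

#2 →J1  (source Se1 imposes e)
#4 →J1  (source Se2 imposes e)
#0 →I1  (I1 integral (f out))
#1 →J1  (J1 flow already set via bond 0)
#3 →J1  (J1 flow already set via bond 0)
#5 →J1  (J1: bond 0 brought flow, rest push out)

bond 0 →I1
bond 1 →J1
bond 2 →J1
bond 3 →J1
bond 4 →J1
bond 5 →J1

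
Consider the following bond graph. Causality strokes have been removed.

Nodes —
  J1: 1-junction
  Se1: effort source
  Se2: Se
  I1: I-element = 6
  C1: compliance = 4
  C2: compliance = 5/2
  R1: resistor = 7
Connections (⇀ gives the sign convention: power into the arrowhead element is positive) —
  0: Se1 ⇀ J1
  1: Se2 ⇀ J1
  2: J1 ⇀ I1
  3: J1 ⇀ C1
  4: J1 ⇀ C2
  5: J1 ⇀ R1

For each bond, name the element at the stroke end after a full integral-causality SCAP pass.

#0 stroke at J1
#1 stroke at J1
#2 stroke at I1
#3 stroke at J1
#4 stroke at J1
#5 stroke at J1

bond 0 →J1  (Se1 (Se) sets effort on bond)
bond 1 →J1  (Se2: effort source, stroke at far end)
bond 2 →I1  (I1: I, integral causality)
bond 3 →J1  (J1: bond 2 brought flow, rest push out)
bond 4 →J1  (J1: bond 2 brought flow, rest push out)
bond 5 →J1  (1-jn J1 has f-setter on 2)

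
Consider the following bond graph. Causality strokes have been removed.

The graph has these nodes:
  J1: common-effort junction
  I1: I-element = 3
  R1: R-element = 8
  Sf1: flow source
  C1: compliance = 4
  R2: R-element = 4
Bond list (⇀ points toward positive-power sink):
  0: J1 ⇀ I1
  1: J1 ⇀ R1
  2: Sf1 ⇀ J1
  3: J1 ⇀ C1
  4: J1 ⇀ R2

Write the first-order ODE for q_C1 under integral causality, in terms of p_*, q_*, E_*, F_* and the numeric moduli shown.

β2 stroke at Sf1  (source Sf1 imposes f)
β0 stroke at I1  (I1 integral (f out))
β3 stroke at J1  (prefer integral on C1)
β1 stroke at R1  (J1 effort already set via bond 3)
β4 stroke at R2  (common-e at J1 fixed by 3)

dq_C1/dt = F_Sf1 - p_I1/3 - 3*q_C1/32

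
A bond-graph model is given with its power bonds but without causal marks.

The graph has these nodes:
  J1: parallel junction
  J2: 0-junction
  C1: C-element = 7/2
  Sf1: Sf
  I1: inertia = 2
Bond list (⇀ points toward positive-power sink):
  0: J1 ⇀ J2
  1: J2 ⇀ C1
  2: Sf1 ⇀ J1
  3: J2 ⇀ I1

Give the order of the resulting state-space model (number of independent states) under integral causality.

2  (C1, I1 all integral)

β2 →Sf1  (Sf1: flow source, stroke at near end)
β0 →J1  (closing 0-jn rule on J1)
β1 →J2  (prefer integral on C1)
β3 →I1  (0-jn J2 has e-setter on 1)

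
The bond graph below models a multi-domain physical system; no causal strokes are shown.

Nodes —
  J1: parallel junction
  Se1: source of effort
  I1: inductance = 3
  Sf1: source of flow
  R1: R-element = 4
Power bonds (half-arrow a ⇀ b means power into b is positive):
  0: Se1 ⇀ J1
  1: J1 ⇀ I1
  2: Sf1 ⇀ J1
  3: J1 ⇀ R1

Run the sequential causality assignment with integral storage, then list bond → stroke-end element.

β0 |J1  (source Se1 imposes e)
β2 |Sf1  (source Sf1 imposes f)
β1 |I1  (0-jn J1 has e-setter on 0)
β3 |R1  (J1: bond 0 brought effort, rest push out)

#0 stroke→J1
#1 stroke→I1
#2 stroke→Sf1
#3 stroke→R1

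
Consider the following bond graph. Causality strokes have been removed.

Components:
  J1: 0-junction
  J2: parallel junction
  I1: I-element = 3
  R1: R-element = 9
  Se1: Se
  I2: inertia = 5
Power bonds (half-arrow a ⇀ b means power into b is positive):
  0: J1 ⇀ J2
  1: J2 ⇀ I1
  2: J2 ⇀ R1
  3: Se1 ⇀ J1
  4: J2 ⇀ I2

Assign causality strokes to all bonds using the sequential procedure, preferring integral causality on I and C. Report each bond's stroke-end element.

bond 0 stroke at J2
bond 1 stroke at I1
bond 2 stroke at R1
bond 3 stroke at J1
bond 4 stroke at I2

#3 →J1  (source Se1 imposes e)
#0 →J2  (J1: bond 3 brought effort, rest push out)
#1 →I1  (common-e at J2 fixed by 0)
#2 →R1  (common-e at J2 fixed by 0)
#4 →I2  (common-e at J2 fixed by 0)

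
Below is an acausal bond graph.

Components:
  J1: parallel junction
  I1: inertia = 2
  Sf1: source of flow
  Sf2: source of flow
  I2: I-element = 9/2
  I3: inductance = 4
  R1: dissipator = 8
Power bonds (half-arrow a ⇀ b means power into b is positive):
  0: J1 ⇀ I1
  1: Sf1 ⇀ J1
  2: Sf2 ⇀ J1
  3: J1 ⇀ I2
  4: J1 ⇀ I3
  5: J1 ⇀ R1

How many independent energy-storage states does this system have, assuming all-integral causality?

bond 1 |Sf1  (source Sf1 imposes f)
bond 2 |Sf2  (Sf2 (Sf) sets flow on bond)
bond 0 |I1  (I1: I, integral causality)
bond 3 |I2  (I2 outputs flow p/I2)
bond 4 |I3  (I3: I, integral causality)
bond 5 |J1  (J1 needs exactly one e-in)

3  (I1, I2, I3 all integral)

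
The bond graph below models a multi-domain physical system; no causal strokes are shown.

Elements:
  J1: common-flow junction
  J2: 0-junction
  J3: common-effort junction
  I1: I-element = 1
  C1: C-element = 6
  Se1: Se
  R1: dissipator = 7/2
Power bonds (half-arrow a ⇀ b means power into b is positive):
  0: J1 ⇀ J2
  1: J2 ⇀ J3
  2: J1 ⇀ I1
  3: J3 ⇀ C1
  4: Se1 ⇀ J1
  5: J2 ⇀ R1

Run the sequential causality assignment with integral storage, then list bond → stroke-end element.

β0 →J1
β1 →J2
β2 →I1
β3 →J3
β4 →J1
β5 →R1

b4 |J1  (Se1 (Se) sets effort on bond)
b2 |I1  (I1 integral (f out))
b0 |J1  (1-jn J1 has f-setter on 2)
b3 |J3  (C1 integral (e out))
b1 |J2  (J3 effort already set via bond 3)
b5 |R1  (J2: bond 1 brought effort, rest push out)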